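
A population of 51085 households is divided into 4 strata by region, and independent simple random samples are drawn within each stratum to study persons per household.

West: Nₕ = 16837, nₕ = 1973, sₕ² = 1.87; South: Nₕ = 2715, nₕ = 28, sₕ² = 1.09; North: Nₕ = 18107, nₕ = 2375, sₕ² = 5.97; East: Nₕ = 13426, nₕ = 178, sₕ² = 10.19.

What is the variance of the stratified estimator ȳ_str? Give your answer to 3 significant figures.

0.00438

Var(ȳ_str) = Σₕ Wₕ²(1 − fₕ)sₕ²/nₕ with Wₕ = Nₕ/N, N = 51085.
West: Wₕ = 0.32958794; term = 0.32958794²·(1 − 0.11718240)·1.87/1973 = 9.0892518 × 10^-5.
South: Wₕ = 0.05314672; term = 0.05314672²·(1 − 0.01031308)·1.09/28 = 1.0882262 × 10^-4.
North: Wₕ = 0.35444847; term = 0.35444847²·(1 − 0.13116474)·5.97/2375 = 2.7438121 × 10^-4.
East: Wₕ = 0.26281687; term = 0.26281687²·(1 − 0.01325786)·10.19/178 = 0.0039017941.
Sum = 0.0043758904.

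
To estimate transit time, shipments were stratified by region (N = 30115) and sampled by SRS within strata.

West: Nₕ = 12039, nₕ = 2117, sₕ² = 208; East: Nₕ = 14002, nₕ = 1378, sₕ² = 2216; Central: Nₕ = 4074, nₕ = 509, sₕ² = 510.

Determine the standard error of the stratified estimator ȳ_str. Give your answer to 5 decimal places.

0.58516

Var(ȳ_str) = Σₕ Wₕ²(1 − fₕ)sₕ²/nₕ with Wₕ = Nₕ/N, N = 30115.
West: Wₕ = 0.39976756; term = 0.39976756²·(1 − 0.17584517)·208/2117 = 0.012940957.
East: Wₕ = 0.46495102; term = 0.46495102²·(1 − 0.09841451)·2216/1378 = 0.31343094.
Central: Wₕ = 0.13528142; term = 0.13528142²·(1 − 0.12493864)·510/509 = 0.016046016.
Sum = 0.34241791.
SE = √(0.34241791) = 0.58516.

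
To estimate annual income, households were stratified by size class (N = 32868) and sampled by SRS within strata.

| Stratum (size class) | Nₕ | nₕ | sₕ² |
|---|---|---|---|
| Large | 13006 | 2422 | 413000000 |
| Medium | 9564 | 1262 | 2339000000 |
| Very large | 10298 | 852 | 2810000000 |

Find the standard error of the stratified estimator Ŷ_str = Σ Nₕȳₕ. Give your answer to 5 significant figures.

2.2169 × 10^7

Var(Ŷ_str) = Σₕ Nₕ²(1 − fₕ)sₕ²/nₕ.
Large: 13006²·(1 − 2422/13006)·413000000/2422 = 2.3473048 × 10^13.
Medium: 9564²·(1 − 1262/9564)·2339000000/1262 = 1.4716115 × 10^14.
Very large: 10298²·(1 − 852/10298)·2810000000/852 = 3.2082452 × 10^14.
Sum = 4.9145872 × 10^14.
SE = √(4.9145872 × 10^14) = 2.2169 × 10^7.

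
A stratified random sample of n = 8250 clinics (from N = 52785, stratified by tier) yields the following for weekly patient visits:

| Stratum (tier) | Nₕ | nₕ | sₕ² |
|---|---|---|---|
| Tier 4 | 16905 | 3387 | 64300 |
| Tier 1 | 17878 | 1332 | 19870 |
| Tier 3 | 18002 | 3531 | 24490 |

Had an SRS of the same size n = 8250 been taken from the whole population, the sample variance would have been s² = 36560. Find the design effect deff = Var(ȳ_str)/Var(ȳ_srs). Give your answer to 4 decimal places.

Var(ȳ_str) = Σ Wₕ²(1−fₕ)sₕ²/nₕ with Wₕ = Nₕ/52785:
  Tier 4: (16905/52785)²·(1−3387/16905)·64300/3387 = 1.5570492
  Tier 1: (17878/52785)²·(1−1332/17878)·19870/1332 = 1.5837424
  Tier 3: (18002/52785)²·(1−3531/18002)·24490/3531 = 0.64846915
  → Var(ȳ_str) = 3.7892608.
Var(ȳ_srs) = (1 − 8250/52785)·36560/8250 = 3.7388941.
deff = 3.7892608 / 3.7388941 = 1.0135.

1.0135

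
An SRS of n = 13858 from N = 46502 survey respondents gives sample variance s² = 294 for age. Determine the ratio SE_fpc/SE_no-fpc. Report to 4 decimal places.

0.8378

f = n/N = 13858/46502 = 0.29800869.
SE_no-fpc = √(s²/n) = 0.14565433; SE_fpc = √((1−f)s²/n) = 0.12203636.
Ratio = √(1−f) = 0.83784922.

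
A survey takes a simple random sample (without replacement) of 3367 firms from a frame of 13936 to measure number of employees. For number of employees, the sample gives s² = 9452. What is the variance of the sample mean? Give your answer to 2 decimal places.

2.13

Under SRS without replacement, Var(ȳ) = (1 − f)·s²/n with f = n/N = 3367/13936 = 0.24160448.
Var(ȳ) = (1 − 0.24160448)·9452/3367 = 0.75839552·2.8072468 = 2.1290034.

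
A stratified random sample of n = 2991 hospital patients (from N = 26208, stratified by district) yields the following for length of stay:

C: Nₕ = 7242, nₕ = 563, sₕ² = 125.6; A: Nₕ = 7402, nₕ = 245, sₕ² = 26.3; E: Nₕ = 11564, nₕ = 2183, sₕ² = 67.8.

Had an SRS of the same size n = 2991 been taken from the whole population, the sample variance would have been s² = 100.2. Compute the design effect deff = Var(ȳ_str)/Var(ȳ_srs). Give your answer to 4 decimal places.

0.9736

Var(ȳ_str) = Σ Wₕ²(1−fₕ)sₕ²/nₕ with Wₕ = Nₕ/26208:
  C: (7242/26208)²·(1−563/7242)·125.6/563 = 0.015710263
  A: (7402/26208)²·(1−245/7402)·26.3/245 = 0.0082794598
  E: (11564/26208)²·(1−2183/11564)·67.8/2183 = 0.0049052982
  → Var(ȳ_str) = 0.028895021.
Var(ȳ_srs) = (1 − 2991/26208)·100.2/2991 = 0.029677241.
deff = 0.028895021 / 0.029677241 = 0.9736.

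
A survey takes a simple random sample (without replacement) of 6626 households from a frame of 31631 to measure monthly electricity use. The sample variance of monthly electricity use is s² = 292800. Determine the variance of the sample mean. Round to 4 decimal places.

34.9328

Under SRS without replacement, Var(ȳ) = (1 − f)·s²/n with f = n/N = 6626/31631 = 0.20947804.
Var(ȳ) = (1 − 0.20947804)·292800/6626 = 0.79052196·44.189556 = 34.932814.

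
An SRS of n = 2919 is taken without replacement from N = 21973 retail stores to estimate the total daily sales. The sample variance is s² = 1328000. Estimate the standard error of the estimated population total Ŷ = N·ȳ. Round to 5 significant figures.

436440

Var(Ŷ) = N²·Var(ȳ) = N²·(1 − n/N)·s²/n.
f = 2919/21973 = 0.13284486; Var(ȳ) = 0.86715514·1328000/2919 = 394.51252.
Var(Ŷ) = 21973² · 394.51252 = 1.9047567 × 10^11.
SE(Ŷ) = √(1.9047567 × 10^11) = 436440.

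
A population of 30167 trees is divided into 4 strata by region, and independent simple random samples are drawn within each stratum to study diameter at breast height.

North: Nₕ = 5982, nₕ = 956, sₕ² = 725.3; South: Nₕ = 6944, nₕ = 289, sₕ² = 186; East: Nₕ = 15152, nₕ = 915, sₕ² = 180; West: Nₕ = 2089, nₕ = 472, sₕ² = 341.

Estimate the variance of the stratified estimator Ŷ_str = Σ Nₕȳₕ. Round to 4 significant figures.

9.743 × 10^7

Var(Ŷ_str) = Σₕ Nₕ²(1 − fₕ)sₕ²/nₕ.
North: 5982²·(1 − 956/5982)·725.3/956 = 2.2810178 × 10^7.
South: 6944²·(1 − 289/6944)·186/289 = 2.9742185 × 10^7.
East: 15152²·(1 − 915/15152)·180/915 = 4.2436529 × 10^7.
West: 2089²·(1 − 472/2089)·341/472 = 2.440399 × 10^6.
Sum = 9.7429291 × 10^7.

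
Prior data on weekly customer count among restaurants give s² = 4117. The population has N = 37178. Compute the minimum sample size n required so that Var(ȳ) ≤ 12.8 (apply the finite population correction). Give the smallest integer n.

Without fpc, n₀ = s²/D = 4117/12.8 = 321.6406.
With fpc, (1 − n/N)·s²/n ≤ D requires n ≥ n₀/(1 + n₀/N) = 321.6406/(1 + 321.6406/37178) = 318.8818.
Rounding up, n = 319.

319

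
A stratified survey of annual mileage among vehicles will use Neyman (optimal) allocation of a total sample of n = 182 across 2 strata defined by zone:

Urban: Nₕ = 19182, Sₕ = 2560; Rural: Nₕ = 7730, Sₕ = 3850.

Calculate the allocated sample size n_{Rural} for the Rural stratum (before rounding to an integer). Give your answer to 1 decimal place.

Neyman allocation: nₕ = n·NₕSₕ / Σⱼ NⱼSⱼ.
Σ NⱼSⱼ = 19182·2560 + 7730·3850 = 7.886642 × 10^7.
n_{Rural} = 182·7730·3850 / (7.886642 × 10^7) = 68.7.

68.7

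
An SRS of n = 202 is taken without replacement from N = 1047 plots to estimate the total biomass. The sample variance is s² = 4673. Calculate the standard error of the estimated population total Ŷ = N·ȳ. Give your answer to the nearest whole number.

Var(Ŷ) = N²·Var(ȳ) = N²·(1 − n/N)·s²/n.
f = 202/1047 = 0.19293219; Var(ȳ) = 0.80706781·4673/202 = 18.670435.
Var(Ŷ) = 1047² · 18.670435 = 2.0466699 × 10^7.
SE(Ŷ) = √(2.0466699 × 10^7) = 4524.

4524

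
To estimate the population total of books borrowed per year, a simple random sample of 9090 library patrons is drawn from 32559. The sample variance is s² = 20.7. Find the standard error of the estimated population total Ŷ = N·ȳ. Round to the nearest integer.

1319

Var(Ŷ) = N²·Var(ȳ) = N²·(1 − n/N)·s²/n.
f = 9090/32559 = 0.27918548; Var(ȳ) = 0.72081452·20.7/9090 = 0.0016414588.
Var(Ŷ) = 32559² · 0.0016414588 = 1.7400916 × 10^6.
SE(Ŷ) = √(1.7400916 × 10^6) = 1319.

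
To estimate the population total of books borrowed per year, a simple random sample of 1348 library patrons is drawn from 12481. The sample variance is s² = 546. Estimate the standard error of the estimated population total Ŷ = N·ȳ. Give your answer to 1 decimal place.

7502.1

Var(Ŷ) = N²·Var(ȳ) = N²·(1 − n/N)·s²/n.
f = 1348/12481 = 0.10800417; Var(ȳ) = 0.89199583·546/1348 = 0.36129802.
Var(Ŷ) = 12481² · 0.36129802 = 5.6281329 × 10^7.
SE(Ŷ) = √(5.6281329 × 10^7) = 7502.1.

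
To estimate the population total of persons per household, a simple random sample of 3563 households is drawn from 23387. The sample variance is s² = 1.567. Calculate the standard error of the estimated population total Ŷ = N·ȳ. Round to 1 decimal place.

451.6

Var(Ŷ) = N²·Var(ȳ) = N²·(1 − n/N)·s²/n.
f = 3563/23387 = 0.15234960; Var(ȳ) = 0.84765040·1.567/3563 = 3.7279489 × 10^-4.
Var(Ŷ) = 23387² · (3.7279489 × 10^-4) = 203900.82.
SE(Ŷ) = √(203900.82) = 451.6.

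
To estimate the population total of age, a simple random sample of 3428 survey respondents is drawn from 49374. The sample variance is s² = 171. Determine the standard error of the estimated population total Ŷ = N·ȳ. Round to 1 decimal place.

Var(Ŷ) = N²·Var(ȳ) = N²·(1 − n/N)·s²/n.
f = 3428/49374 = 0.06942925; Var(ȳ) = 0.93057075·171/3428 = 0.046419953.
Var(Ŷ) = 49374² · 0.046419953 = 1.1316218 × 10^8.
SE(Ŷ) = √(1.1316218 × 10^8) = 10637.8.

10637.8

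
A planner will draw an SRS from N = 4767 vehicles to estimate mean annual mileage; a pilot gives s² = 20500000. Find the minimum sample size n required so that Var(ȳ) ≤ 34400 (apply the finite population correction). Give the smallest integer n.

530

Without fpc, n₀ = s²/D = 20500000/34400 = 595.9302.
With fpc, (1 − n/N)·s²/n ≤ D requires n ≥ n₀/(1 + n₀/N) = 595.9302/(1 + 595.9302/4767) = 529.7103.
Rounding up, n = 530.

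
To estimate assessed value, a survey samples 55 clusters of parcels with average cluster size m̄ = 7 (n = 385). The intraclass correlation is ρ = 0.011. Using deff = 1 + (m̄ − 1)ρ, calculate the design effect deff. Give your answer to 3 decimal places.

deff = 1 + (7 − 1)·0.011 = 1 + 0.066 = 1.066.

1.066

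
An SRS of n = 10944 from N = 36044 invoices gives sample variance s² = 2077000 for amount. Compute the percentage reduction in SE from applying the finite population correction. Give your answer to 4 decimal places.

f = n/N = 10944/36044 = 0.30362890.
SE_no-fpc = √(s²/n) = 13.776224; SE_fpc = √((1−f)s²/n) = 11.496101.
Ratio = √(1−f) = 0.83448853. Reduction = 100·(1 − 0.83448853) = 16.5511%.

16.5511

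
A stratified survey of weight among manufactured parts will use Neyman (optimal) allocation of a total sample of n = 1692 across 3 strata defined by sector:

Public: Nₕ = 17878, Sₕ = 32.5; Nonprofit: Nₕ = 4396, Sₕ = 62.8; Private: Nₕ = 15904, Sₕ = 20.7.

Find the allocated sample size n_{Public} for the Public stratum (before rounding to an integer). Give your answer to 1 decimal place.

828.7

Neyman allocation: nₕ = n·NₕSₕ / Σⱼ NⱼSⱼ.
Σ NⱼSⱼ = 17878·32.5 + 4396·62.8 + 15904·20.7 = 1.1863166 × 10^6.
n_{Public} = 1692·17878·32.5 / (1.1863166 × 10^6) = 828.7.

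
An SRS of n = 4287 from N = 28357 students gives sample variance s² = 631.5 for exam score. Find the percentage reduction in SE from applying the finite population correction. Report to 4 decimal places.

7.8686

f = n/N = 4287/28357 = 0.15117960.
SE_no-fpc = √(s²/n) = 0.38380439; SE_fpc = √((1−f)s²/n) = 0.35360455.
Ratio = √(1−f) = 0.92131449. Reduction = 100·(1 − 0.92131449) = 7.8686%.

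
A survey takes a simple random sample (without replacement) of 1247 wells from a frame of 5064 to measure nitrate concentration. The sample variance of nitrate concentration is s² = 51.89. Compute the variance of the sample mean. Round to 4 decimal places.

Under SRS without replacement, Var(ȳ) = (1 − f)·s²/n with f = n/N = 1247/5064 = 0.24624803.
Var(ȳ) = (1 − 0.24624803)·51.89/1247 = 0.75375197·0.041611868 = 0.031365028.

0.0314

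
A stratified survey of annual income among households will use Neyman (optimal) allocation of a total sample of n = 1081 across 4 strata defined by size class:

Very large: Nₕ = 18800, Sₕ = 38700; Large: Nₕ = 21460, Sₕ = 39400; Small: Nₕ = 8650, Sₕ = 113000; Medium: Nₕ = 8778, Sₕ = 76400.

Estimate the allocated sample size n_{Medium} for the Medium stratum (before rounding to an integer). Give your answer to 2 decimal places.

225.06

Neyman allocation: nₕ = n·NₕSₕ / Σⱼ NⱼSⱼ.
Σ NⱼSⱼ = 18800·38700 + 21460·39400 + 8650·113000 + 8778·76400 = 3.2211732 × 10^9.
n_{Medium} = 1081·8778·76400 / (3.2211732 × 10^9) = 225.06.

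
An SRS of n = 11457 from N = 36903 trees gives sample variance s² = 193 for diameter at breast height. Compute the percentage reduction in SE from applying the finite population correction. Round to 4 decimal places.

16.9616

f = n/N = 11457/36903 = 0.31046256.
SE_no-fpc = √(s²/n) = 0.12979059; SE_fpc = √((1−f)s²/n) = 0.10777602.
Ratio = √(1−f) = 0.83038391. Reduction = 100·(1 − 0.83038391) = 16.9616%.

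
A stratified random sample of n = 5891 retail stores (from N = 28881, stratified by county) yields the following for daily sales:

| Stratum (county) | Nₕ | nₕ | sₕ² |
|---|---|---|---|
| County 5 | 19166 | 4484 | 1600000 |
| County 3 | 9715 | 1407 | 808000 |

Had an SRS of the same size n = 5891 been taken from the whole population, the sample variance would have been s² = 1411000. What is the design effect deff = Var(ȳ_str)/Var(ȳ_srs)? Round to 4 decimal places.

0.9228

Var(ȳ_str) = Σ Wₕ²(1−fₕ)sₕ²/nₕ with Wₕ = Nₕ/28881:
  County 5: (19166/28881)²·(1−4484/19166)·1600000/4484 = 120.37786
  County 3: (9715/28881)²·(1−1407/9715)·808000/1407 = 55.568939
  → Var(ȳ_str) = 175.9468.
Var(ȳ_srs) = (1 − 5891/28881)·1411000/5891 = 190.66226.
deff = 175.9468 / 190.66226 = 0.9228.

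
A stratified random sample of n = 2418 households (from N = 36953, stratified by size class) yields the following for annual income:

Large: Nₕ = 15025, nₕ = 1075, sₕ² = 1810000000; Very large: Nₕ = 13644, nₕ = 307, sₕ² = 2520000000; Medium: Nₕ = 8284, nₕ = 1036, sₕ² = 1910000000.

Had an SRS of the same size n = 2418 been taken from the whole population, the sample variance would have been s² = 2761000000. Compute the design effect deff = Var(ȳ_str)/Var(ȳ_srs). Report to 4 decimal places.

Var(ȳ_str) = Σ Wₕ²(1−fₕ)sₕ²/nₕ with Wₕ = Nₕ/36953:
  Large: (15025/36953)²·(1−1075/15025)·1810000000/1075 = 258439.8
  Very large: (13644/36953)²·(1−307/13644)·2520000000/307 = 1.0938622 × 10^6
  Medium: (8284/36953)²·(1−1036/8284)·1910000000/1036 = 81064.831
  → Var(ȳ_str) = 1.4333668 × 10^6.
Var(ȳ_srs) = (1 − 2418/36953)·2761000000/2418 = 1.0671362 × 10^6.
deff = (1.4333668 × 10^6) / (1.0671362 × 10^6) = 1.3432.

1.3432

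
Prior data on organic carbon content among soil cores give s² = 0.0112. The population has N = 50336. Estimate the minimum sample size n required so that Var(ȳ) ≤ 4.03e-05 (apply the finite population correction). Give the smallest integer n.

Without fpc, n₀ = s²/D = 0.0112/4.03e-05 = 277.9156.
With fpc, (1 − n/N)·s²/n ≤ D requires n ≥ n₀/(1 + n₀/N) = 277.9156/(1 + 277.9156/50336) = 276.3896.
Rounding up, n = 277.

277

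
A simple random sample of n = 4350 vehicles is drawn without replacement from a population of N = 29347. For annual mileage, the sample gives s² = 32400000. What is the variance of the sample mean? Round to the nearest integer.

6344

Under SRS without replacement, Var(ȳ) = (1 − f)·s²/n with f = n/N = 4350/29347 = 0.14822639.
Var(ȳ) = (1 − 0.14822639)·32400000/4350 = 0.85177361·7448.2759 = 6344.2448.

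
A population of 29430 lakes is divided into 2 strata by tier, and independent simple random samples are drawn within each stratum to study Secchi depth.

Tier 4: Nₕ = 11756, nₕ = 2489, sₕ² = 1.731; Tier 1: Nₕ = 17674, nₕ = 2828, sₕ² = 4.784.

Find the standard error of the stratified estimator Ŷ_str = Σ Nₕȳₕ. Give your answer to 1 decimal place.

720.9

Var(Ŷ_str) = Σₕ Nₕ²(1 − fₕ)sₕ²/nₕ.
Tier 4: 11756²·(1 − 2489/11756)·1.731/2489 = 75765.398.
Tier 1: 17674²·(1 − 2828/17674)·4.784/2828 = 443870.29.
Sum = 519635.69.
SE = √(519635.69) = 720.9.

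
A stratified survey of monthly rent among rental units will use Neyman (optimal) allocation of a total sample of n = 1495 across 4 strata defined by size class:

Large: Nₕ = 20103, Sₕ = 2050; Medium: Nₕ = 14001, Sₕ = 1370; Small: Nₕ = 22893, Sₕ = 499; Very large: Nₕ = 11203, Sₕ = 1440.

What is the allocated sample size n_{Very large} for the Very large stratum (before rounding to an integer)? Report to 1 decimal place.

Neyman allocation: nₕ = n·NₕSₕ / Σⱼ NⱼSⱼ.
Σ NⱼSⱼ = 20103·2050 + 14001·1370 + 22893·499 + 11203·1440 = 8.7948447 × 10^7.
n_{Very large} = 1495·11203·1440 / (8.7948447 × 10^7) = 274.2.

274.2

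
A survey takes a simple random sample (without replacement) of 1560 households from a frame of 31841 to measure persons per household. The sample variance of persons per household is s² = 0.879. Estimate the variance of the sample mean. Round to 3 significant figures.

Under SRS without replacement, Var(ȳ) = (1 − f)·s²/n with f = n/N = 1560/31841 = 0.04899344.
Var(ȳ) = (1 − 0.04899344)·0.879/1560 = 0.95100656·5.6346154 × 10^-4 = 5.3585562 × 10^-4.

5.36 × 10^-4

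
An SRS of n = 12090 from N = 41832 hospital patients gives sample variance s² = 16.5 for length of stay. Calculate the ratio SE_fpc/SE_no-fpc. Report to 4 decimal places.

f = n/N = 12090/41832 = 0.28901320.
SE_no-fpc = √(s²/n) = 0.036942716; SE_fpc = √((1−f)s²/n) = 0.031150111.
Ratio = √(1−f) = 0.84320033.

0.8432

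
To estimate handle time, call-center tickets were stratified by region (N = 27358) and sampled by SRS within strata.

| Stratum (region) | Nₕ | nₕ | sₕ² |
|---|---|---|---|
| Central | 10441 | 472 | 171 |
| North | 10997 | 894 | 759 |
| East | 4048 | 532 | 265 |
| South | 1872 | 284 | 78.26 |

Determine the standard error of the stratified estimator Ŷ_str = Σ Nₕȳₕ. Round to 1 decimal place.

Var(Ŷ_str) = Σₕ Nₕ²(1 − fₕ)sₕ²/nₕ.
Central: 10441²·(1 − 472/10441)·171/472 = 3.7709242 × 10^7.
North: 10997²·(1 − 894/10997)·759/894 = 9.4325439 × 10^7.
East: 4048²·(1 − 532/4048)·265/532 = 7.0896307 × 10^6.
South: 1872²·(1 − 284/1872)·78.26/284 = 819177.18.
Sum = 1.3994349 × 10^8.
SE = √(1.3994349 × 10^8) = 11829.8.

11829.8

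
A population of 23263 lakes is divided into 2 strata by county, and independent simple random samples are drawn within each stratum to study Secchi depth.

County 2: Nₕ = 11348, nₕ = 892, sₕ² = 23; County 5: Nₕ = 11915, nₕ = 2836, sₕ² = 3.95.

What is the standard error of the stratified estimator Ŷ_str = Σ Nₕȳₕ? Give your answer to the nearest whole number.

1792

Var(Ŷ_str) = Σₕ Nₕ²(1 − fₕ)sₕ²/nₕ.
County 2: 11348²·(1 − 892/11348)·23/892 = 3.0594819 × 10^6.
County 5: 11915²·(1 − 2836/11915)·3.95/2836 = 150668.66.
Sum = 3.2101506 × 10^6.
SE = √(3.2101506 × 10^6) = 1792.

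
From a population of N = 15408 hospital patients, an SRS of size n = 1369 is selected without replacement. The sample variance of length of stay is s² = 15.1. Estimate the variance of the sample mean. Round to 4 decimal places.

Under SRS without replacement, Var(ȳ) = (1 − f)·s²/n with f = n/N = 1369/15408 = 0.08884995.
Var(ȳ) = (1 − 0.08884995)·15.1/1369 = 0.91115005·0.011029949 = 0.010049938.

0.0100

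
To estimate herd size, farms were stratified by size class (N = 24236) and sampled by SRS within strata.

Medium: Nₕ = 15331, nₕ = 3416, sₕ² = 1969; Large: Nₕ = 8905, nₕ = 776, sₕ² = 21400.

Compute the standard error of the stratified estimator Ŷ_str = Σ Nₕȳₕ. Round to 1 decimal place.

Var(Ŷ_str) = Σₕ Nₕ²(1 − fₕ)sₕ²/nₕ.
Medium: 15331²·(1 − 3416/15331)·1969/3416 = 1.0529127 × 10^8.
Large: 8905²·(1 − 776/8905)·21400/776 = 1.9962876 × 10^9.
Sum = 2.1015789 × 10^9.
SE = √(2.1015789 × 10^9) = 45843.0.

45843.0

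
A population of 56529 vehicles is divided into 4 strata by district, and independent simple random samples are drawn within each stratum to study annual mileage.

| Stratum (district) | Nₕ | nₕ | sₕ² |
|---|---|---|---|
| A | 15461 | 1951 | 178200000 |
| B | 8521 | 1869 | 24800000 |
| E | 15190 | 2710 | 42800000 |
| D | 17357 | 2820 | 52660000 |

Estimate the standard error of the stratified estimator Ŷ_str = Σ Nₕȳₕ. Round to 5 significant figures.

5.2475 × 10^6

Var(Ŷ_str) = Σₕ Nₕ²(1 − fₕ)sₕ²/nₕ.
A: 15461²·(1 − 1951/15461)·178200000/1951 = 1.9078462 × 10^13.
B: 8521²·(1 − 1869/8521)·24800000/1869 = 7.5211662 × 10^11.
E: 15190²·(1 − 2710/15190)·42800000/2710 = 2.9939658 × 10^12.
D: 17357²·(1 − 2820/17357)·52660000/2820 = 4.7117387 × 10^12.
Sum = 2.7536283 × 10^13.
SE = √(2.7536283 × 10^13) = 5.2475 × 10^6.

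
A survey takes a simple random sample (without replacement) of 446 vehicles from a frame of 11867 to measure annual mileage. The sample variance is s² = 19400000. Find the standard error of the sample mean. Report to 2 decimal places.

Under SRS without replacement, Var(ȳ) = (1 − f)·s²/n with f = n/N = 446/11867 = 0.03758321.
Var(ȳ) = (1 − 0.03758321)·19400000/446 = 0.96241679·43497.758 = 41862.972.
SE(ȳ) = √(41862.972) = 204.60.

204.60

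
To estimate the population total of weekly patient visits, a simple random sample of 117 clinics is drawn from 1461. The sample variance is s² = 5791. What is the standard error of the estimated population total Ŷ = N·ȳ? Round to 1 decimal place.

Var(Ŷ) = N²·Var(ȳ) = N²·(1 − n/N)·s²/n.
f = 117/1461 = 0.08008214; Var(ȳ) = 0.91991786·5791/117 = 45.532003.
Var(Ŷ) = 1461² · 45.532003 = 9.7189017 × 10^7.
SE(Ŷ) = √(9.7189017 × 10^7) = 9858.4.

9858.4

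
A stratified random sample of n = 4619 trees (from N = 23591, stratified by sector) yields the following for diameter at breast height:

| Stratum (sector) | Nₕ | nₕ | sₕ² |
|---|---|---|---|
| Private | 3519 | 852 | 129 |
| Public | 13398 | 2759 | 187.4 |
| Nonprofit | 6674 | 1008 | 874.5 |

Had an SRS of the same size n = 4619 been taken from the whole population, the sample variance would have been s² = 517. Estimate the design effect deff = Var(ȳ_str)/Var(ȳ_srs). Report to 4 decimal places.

Var(ȳ_str) = Σ Wₕ²(1−fₕ)sₕ²/nₕ with Wₕ = Nₕ/23591:
  Private: (3519/23591)²·(1−852/3519)·129/852 = 0.0025532874
  Public: (13398/23591)²·(1−2759/13398)·187.4/2759 = 0.017396664
  Nonprofit: (6674/23591)²·(1−1008/6674)·874.5/1008 = 0.058948038
  → Var(ȳ_str) = 0.078897989.
Var(ȳ_srs) = (1 − 4619/23591)·517/4619 = 0.090013852.
deff = 0.078897989 / 0.090013852 = 0.8765.

0.8765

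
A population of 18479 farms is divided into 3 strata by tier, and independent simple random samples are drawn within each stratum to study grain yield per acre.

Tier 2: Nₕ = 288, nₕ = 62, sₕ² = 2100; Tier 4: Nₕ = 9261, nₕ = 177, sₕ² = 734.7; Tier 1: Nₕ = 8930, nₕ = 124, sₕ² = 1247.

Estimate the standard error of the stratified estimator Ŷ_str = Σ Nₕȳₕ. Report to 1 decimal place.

33796.7

Var(Ŷ_str) = Σₕ Nₕ²(1 − fₕ)sₕ²/nₕ.
Tier 2: 288²·(1 − 62/288)·2100/62 = 2.2045935 × 10^6.
Tier 4: 9261²·(1 − 177/9261)·734.7/177 = 3.4919803 × 10^8.
Tier 1: 8930²·(1 − 124/8930)·1247/124 = 7.9081502 × 10^8.
Sum = 1.1422176 × 10^9.
SE = √(1.1422176 × 10^9) = 33796.7.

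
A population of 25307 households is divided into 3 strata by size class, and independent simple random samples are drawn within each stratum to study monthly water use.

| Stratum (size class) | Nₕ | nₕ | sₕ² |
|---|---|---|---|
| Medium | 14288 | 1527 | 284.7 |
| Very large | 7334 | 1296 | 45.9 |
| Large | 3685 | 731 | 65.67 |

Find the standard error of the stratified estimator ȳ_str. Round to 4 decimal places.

Var(ȳ_str) = Σₕ Wₕ²(1 − fₕ)sₕ²/nₕ with Wₕ = Nₕ/N, N = 25307.
Medium: Wₕ = 0.56458687; term = 0.56458687²·(1 − 0.10687290)·284.7/1527 = 0.053079063.
Very large: Wₕ = 0.28980124; term = 0.28980124²·(1 − 0.17671121)·45.9/1296 = 0.0024488398.
Large: Wₕ = 0.14561189; term = 0.14561189²·(1 − 0.19837178)·65.67/731 = 0.00152692.
Sum = 0.057054823.
SE = √(0.057054823) = 0.2389.

0.2389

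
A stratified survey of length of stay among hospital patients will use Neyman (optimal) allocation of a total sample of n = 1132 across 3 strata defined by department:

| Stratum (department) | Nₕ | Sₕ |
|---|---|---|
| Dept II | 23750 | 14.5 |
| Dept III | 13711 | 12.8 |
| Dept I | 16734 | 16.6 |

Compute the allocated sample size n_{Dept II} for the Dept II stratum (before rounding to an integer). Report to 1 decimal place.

488.7

Neyman allocation: nₕ = n·NₕSₕ / Σⱼ NⱼSⱼ.
Σ NⱼSⱼ = 23750·14.5 + 13711·12.8 + 16734·16.6 = 797660.2.
n_{Dept II} = 1132·23750·14.5 / 797660.2 = 488.7.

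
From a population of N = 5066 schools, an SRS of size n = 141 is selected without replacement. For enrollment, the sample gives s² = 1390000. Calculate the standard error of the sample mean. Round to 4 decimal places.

Under SRS without replacement, Var(ȳ) = (1 − f)·s²/n with f = n/N = 141/5066 = 0.02783261.
Var(ȳ) = (1 − 0.02783261)·1390000/141 = 0.97216739·9858.156 = 9583.7778.
SE(ȳ) = √(9583.7778) = 97.8968.

97.8968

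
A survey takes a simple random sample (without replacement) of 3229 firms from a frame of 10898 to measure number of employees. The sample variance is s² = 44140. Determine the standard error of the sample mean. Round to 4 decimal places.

3.1015

Under SRS without replacement, Var(ȳ) = (1 − f)·s²/n with f = n/N = 3229/10898 = 0.29629290.
Var(ȳ) = (1 − 0.29629290)·44140/3229 = 0.70370710·13.669867 = 9.6195824.
SE(ȳ) = √(9.6195824) = 3.1015.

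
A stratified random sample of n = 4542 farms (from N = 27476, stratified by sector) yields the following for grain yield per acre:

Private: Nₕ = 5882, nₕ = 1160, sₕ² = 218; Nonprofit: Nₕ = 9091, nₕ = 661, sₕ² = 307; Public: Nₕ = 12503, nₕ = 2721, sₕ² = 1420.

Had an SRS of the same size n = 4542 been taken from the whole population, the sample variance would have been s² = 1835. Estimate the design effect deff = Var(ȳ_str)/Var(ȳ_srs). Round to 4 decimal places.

0.4110

Var(ȳ_str) = Σ Wₕ²(1−fₕ)sₕ²/nₕ with Wₕ = Nₕ/27476:
  Private: (5882/27476)²·(1−1160/5882)·218/1160 = 0.0069142088
  Nonprofit: (9091/27476)²·(1−661/9091)·307/661 = 0.047148636
  Public: (12503/27476)²·(1−2721/12503)·1420/2721 = 0.084546314
  → Var(ȳ_str) = 0.13860916.
Var(ȳ_srs) = (1 − 4542/27476)·1835/4542 = 0.33722149.
deff = 0.13860916 / 0.33722149 = 0.4110.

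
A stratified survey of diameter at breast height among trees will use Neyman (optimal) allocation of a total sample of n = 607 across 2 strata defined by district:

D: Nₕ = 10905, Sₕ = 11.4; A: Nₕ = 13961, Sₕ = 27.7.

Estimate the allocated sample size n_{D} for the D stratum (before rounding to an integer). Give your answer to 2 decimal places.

147.66

Neyman allocation: nₕ = n·NₕSₕ / Σⱼ NⱼSⱼ.
Σ NⱼSⱼ = 10905·11.4 + 13961·27.7 = 511036.7.
n_{D} = 607·10905·11.4 / 511036.7 = 147.66.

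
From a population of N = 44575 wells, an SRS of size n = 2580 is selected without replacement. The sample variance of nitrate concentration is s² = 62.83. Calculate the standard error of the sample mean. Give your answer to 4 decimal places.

0.1515

Under SRS without replacement, Var(ȳ) = (1 − f)·s²/n with f = n/N = 2580/44575 = 0.05787998.
Var(ȳ) = (1 − 0.05787998)·62.83/2580 = 0.94212002·0.024352713 = 0.022943179.
SE(ȳ) = √(0.022943179) = 0.1515.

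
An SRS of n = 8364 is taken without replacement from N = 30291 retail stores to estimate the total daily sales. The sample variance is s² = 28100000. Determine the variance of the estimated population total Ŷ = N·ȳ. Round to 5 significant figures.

Var(Ŷ) = N²·Var(ȳ) = N²·(1 − n/N)·s²/n.
f = 8364/30291 = 0.27612162; Var(ȳ) = 0.72387838·28100000/8364 = 2431.9683.
Var(Ŷ) = 30291² · 2431.9683 = 2.2314396 × 10^12.

2.2314 × 10^12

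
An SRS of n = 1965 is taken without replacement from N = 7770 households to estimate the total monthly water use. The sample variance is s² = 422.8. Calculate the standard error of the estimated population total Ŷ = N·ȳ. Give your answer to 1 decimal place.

3115.3

Var(Ŷ) = N²·Var(ȳ) = N²·(1 − n/N)·s²/n.
f = 1965/7770 = 0.25289575; Var(ȳ) = 0.74710425·422.8/1965 = 0.16075098.
Var(Ŷ) = 7770² · 0.16075098 = 9.7050028 × 10^6.
SE(Ŷ) = √(9.7050028 × 10^6) = 3115.3.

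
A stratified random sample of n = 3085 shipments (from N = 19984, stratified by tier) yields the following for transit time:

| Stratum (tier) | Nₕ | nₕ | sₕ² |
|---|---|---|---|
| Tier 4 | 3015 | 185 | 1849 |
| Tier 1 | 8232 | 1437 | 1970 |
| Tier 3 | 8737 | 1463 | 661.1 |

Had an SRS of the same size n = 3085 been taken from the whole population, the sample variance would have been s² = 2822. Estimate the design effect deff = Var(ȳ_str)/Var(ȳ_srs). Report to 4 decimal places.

Var(ȳ_str) = Σ Wₕ²(1−fₕ)sₕ²/nₕ with Wₕ = Nₕ/19984:
  Tier 4: (3015/19984)²·(1−185/3015)·1849/185 = 0.21353747
  Tier 1: (8232/19984)²·(1−1437/8232)·1970/1437 = 0.19201689
  Tier 3: (8737/19984)²·(1−1463/8737)·661.1/1463 = 0.071910717
  → Var(ȳ_str) = 0.47746508.
Var(ȳ_srs) = (1 − 3085/19984)·2822/3085 = 0.77353581.
deff = 0.47746508 / 0.77353581 = 0.6173.

0.6173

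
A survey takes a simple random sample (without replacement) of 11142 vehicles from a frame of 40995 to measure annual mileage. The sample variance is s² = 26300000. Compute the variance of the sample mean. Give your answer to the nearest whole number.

1719

Under SRS without replacement, Var(ȳ) = (1 − f)·s²/n with f = n/N = 11142/40995 = 0.27178924.
Var(ȳ) = (1 − 0.27178924)·26300000/11142 = 0.72821076·2360.438 = 1718.8963.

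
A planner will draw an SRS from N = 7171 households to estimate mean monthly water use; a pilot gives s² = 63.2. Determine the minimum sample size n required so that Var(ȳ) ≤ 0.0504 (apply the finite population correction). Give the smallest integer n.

Without fpc, n₀ = s²/D = 63.2/0.0504 = 1253.9683.
With fpc, (1 − n/N)·s²/n ≤ D requires n ≥ n₀/(1 + n₀/N) = 1253.9683/(1 + 1253.9683/7171) = 1067.3283.
Rounding up, n = 1068.

1068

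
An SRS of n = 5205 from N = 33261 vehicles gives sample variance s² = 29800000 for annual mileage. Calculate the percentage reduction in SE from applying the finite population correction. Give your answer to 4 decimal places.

f = n/N = 5205/33261 = 0.15648958.
SE_no-fpc = √(s²/n) = 75.665475; SE_fpc = √((1−f)s²/n) = 69.493309.
Ratio = √(1−f) = 0.91842823. Reduction = 100·(1 − 0.91842823) = 8.1572%.

8.1572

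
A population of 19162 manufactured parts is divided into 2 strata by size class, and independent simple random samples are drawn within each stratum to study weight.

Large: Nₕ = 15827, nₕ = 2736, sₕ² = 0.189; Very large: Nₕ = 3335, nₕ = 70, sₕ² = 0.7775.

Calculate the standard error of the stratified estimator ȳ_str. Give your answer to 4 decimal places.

0.0192

Var(ȳ_str) = Σₕ Wₕ²(1 − fₕ)sₕ²/nₕ with Wₕ = Nₕ/N, N = 19162.
Large: Wₕ = 0.82595762; term = 0.82595762²·(1 − 0.17286915)·0.189/2736 = 3.8979428 × 10^-5.
Very large: Wₕ = 0.17404238; term = 0.17404238²·(1 − 0.02098951)·0.7775/70 = 3.2938188 × 10^-4.
Sum = 3.6836131 × 10^-4.
SE = √(3.6836131 × 10^-4) = 0.0192.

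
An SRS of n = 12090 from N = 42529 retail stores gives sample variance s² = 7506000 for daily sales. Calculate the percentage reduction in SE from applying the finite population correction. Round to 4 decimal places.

15.3996

f = n/N = 12090/42529 = 0.28427661.
SE_no-fpc = √(s²/n) = 24.916735; SE_fpc = √((1−f)s²/n) = 21.079666.
Ratio = √(1−f) = 0.84600437. Reduction = 100·(1 − 0.84600437) = 15.3996%.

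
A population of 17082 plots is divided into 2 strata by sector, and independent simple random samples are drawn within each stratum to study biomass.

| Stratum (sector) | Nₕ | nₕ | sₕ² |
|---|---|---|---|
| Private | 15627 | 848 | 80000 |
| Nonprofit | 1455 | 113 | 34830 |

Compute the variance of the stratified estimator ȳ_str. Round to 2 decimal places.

Var(ȳ_str) = Σₕ Wₕ²(1 − fₕ)sₕ²/nₕ with Wₕ = Nₕ/N, N = 17082.
Private: Wₕ = 0.91482262; term = 0.91482262²·(1 − 0.05426505)·80000/848 = 74.668489.
Nonprofit: Wₕ = 0.08517738; term = 0.08517738²·(1 − 0.07766323)·34830/113 = 2.0625909.
Sum = 76.73108.

76.73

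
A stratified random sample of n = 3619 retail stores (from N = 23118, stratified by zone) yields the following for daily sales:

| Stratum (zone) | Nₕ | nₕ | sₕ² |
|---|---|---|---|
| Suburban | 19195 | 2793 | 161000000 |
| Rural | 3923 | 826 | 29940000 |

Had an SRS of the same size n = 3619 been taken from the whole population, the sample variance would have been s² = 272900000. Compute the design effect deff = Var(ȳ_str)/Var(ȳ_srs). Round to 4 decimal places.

Var(ȳ_str) = Σ Wₕ²(1−fₕ)sₕ²/nₕ with Wₕ = Nₕ/23118:
  Suburban: (19195/23118)²·(1−2793/19195)·161000000/2793 = 33957.784
  Rural: (3923/23118)²·(1−826/3923)·29940000/826 = 824.0067
  → Var(ȳ_str) = 34781.791.
Var(ȳ_srs) = (1 − 3619/23118)·272900000/3619 = 63602.917.
deff = 34781.791 / 63602.917 = 0.5469.

0.5469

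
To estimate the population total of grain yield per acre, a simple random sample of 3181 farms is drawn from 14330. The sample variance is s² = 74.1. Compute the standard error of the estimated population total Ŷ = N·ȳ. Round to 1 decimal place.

1929.2

Var(Ŷ) = N²·Var(ȳ) = N²·(1 − n/N)·s²/n.
f = 3181/14330 = 0.22198186; Var(ȳ) = 0.77801814·74.1/3181 = 0.018123591.
Var(Ŷ) = 14330² · 0.018123591 = 3.7216595 × 10^6.
SE(Ŷ) = √(3.7216595 × 10^6) = 1929.2.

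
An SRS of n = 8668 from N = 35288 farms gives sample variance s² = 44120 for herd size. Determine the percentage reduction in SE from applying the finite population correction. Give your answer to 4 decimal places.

13.1459

f = n/N = 8668/35288 = 0.24563591.
SE_no-fpc = √(s²/n) = 2.2560998; SE_fpc = √((1−f)s²/n) = 1.959516.
Ratio = √(1−f) = 0.86854136. Reduction = 100·(1 − 0.86854136) = 13.1459%.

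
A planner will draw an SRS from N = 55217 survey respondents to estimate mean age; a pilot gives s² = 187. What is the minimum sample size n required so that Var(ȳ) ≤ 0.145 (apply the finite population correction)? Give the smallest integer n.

1261

Without fpc, n₀ = s²/D = 187/0.145 = 1289.6552.
With fpc, (1 − n/N)·s²/n ≤ D requires n ≥ n₀/(1 + n₀/N) = 1289.6552/(1 + 1289.6552/55217) = 1260.2213.
Rounding up, n = 1261.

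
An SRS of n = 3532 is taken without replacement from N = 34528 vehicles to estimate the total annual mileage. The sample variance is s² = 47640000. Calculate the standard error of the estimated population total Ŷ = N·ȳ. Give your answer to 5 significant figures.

Var(Ŷ) = N²·Var(ȳ) = N²·(1 − n/N)·s²/n.
f = 3532/34528 = 0.10229379; Var(ȳ) = 0.89770621·47640000/3532 = 12108.359.
Var(Ŷ) = 34528² · 12108.359 = 1.4435377 × 10^13.
SE(Ŷ) = √(1.4435377 × 10^13) = 3.7994 × 10^6.

3.7994 × 10^6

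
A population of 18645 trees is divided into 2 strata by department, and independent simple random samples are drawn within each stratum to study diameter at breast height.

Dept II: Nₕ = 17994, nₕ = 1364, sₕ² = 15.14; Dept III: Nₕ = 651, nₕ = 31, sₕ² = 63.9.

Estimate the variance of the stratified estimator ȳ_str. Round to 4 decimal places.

Var(ȳ_str) = Σₕ Wₕ²(1 − fₕ)sₕ²/nₕ with Wₕ = Nₕ/N, N = 18645.
Dept II: Wₕ = 0.96508447; term = 0.96508447²·(1 − 0.07580305)·15.14/1364 = 0.0095544721.
Dept III: Wₕ = 0.03491553; term = 0.03491553²·(1 − 0.04761905)·63.9/31 = 0.0023932445.
Sum = 0.011947717.

0.0119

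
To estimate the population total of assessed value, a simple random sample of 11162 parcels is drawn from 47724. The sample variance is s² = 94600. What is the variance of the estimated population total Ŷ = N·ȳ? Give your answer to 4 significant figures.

Var(Ŷ) = N²·Var(ȳ) = N²·(1 − n/N)·s²/n.
f = 11162/47724 = 0.23388651; Var(ȳ) = 0.76611349·94600/11162 = 6.4929525.
Var(Ŷ) = 47724² · 6.4929525 = 1.478822 × 10^10.

1.479 × 10^10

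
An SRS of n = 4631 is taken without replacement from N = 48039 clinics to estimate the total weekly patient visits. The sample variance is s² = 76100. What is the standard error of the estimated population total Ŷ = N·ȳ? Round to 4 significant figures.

185100

Var(Ŷ) = N²·Var(ȳ) = N²·(1 − n/N)·s²/n.
f = 4631/48039 = 0.09640084; Var(ȳ) = 0.90359916·76100/4631 = 14.848606.
Var(Ŷ) = 48039² · 14.848606 = 3.4266804 × 10^10.
SE(Ŷ) = √(3.4266804 × 10^10) = 185100.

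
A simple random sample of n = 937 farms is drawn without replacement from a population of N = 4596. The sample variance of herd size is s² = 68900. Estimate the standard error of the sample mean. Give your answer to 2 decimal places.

7.65

Under SRS without replacement, Var(ȳ) = (1 − f)·s²/n with f = n/N = 937/4596 = 0.20387293.
Var(ȳ) = (1 − 0.20387293)·68900/937 = 0.79612707·73.532551 = 58.541254.
SE(ȳ) = √(58.541254) = 7.65.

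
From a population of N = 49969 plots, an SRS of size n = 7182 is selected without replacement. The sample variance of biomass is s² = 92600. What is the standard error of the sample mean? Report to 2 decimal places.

Under SRS without replacement, Var(ȳ) = (1 − f)·s²/n with f = n/N = 7182/49969 = 0.14372911.
Var(ȳ) = (1 − 0.14372911)·92600/7182 = 0.85627089·12.893344 = 11.040196.
SE(ȳ) = √(11.040196) = 3.32.

3.32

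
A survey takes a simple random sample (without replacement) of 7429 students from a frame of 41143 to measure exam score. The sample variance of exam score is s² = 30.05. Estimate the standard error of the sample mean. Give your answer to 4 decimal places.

Under SRS without replacement, Var(ȳ) = (1 − f)·s²/n with f = n/N = 7429/41143 = 0.18056535.
Var(ȳ) = (1 − 0.18056535)·30.05/7429 = 0.81943465·0.0040449589 = 0.0033145795.
SE(ȳ) = √(0.0033145795) = 0.0576.

0.0576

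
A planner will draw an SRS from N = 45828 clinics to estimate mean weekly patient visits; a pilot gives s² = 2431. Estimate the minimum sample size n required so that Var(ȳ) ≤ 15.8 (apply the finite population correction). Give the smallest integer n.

Without fpc, n₀ = s²/D = 2431/15.8 = 153.8608.
With fpc, (1 − n/N)·s²/n ≤ D requires n ≥ n₀/(1 + n₀/N) = 153.8608/(1 + 153.8608/45828) = 153.3460.
Rounding up, n = 154.

154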